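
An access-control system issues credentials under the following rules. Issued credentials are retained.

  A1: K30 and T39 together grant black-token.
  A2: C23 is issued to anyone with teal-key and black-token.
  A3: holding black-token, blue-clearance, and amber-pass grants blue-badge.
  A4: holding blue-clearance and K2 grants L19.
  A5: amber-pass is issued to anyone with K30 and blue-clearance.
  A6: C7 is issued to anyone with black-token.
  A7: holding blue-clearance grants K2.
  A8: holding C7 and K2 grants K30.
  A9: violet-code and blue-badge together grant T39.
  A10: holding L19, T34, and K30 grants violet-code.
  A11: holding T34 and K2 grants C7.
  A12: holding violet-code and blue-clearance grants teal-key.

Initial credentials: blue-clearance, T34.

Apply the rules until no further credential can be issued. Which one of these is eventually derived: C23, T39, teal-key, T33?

Holding blue-clearance grants K2 (A7).
Holding blue-clearance and K2 grants L19 (A4).
Holding T34 and K2 grants C7 (A11).
Holding C7 and K2 grants K30 (A8).
Holding L19, T34, and K30 grants violet-code (A10).
Holding violet-code and blue-clearance grants teal-key (A12).
C23 would need teal-key and black-token (A2), but black-token is never granted. T39 would need violet-code and blue-badge (A9), but blue-badge is never granted. No rule produces T33, and it is not given.

teal-key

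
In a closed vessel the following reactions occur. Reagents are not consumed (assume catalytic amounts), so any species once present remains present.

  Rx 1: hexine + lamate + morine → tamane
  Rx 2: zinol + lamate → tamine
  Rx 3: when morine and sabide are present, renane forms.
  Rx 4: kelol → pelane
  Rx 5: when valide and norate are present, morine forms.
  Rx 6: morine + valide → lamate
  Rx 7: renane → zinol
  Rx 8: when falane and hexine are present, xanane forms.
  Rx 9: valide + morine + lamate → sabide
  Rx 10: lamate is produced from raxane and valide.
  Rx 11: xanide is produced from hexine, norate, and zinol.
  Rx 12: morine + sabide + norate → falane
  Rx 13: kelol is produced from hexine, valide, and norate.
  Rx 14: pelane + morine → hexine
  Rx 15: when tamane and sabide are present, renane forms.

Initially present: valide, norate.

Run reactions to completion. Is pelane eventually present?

pelane would need kelol (Rx 4), but kelol never forms.

No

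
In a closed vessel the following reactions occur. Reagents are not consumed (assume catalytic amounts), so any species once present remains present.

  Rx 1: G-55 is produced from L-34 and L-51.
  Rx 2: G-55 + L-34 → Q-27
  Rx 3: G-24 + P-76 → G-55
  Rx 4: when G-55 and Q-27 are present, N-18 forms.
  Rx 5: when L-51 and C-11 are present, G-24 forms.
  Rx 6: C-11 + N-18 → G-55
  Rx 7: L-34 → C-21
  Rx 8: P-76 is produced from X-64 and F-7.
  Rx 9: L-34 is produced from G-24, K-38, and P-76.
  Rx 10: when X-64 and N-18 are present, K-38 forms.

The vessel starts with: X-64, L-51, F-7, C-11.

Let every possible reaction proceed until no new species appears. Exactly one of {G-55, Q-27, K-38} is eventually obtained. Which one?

X-64 and F-7 present → P-76 forms (Rx 8).
L-51 and C-11 present → G-24 forms (Rx 5).
G-24 and P-76 present → G-55 forms (Rx 3).
Q-27 would need G-55 and L-34 (Rx 2), but L-34 never forms. K-38 would need X-64 and N-18 (Rx 10), but N-18 never forms.

G-55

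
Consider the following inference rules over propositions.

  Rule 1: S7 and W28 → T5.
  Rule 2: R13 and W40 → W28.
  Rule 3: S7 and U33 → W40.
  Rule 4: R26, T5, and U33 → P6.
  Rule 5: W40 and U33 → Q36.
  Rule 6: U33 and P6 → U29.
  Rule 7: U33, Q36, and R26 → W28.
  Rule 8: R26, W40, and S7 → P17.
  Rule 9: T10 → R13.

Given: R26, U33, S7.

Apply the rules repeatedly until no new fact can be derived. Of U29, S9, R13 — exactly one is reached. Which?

U29

From S7 and U33, Rule 3 gives W40.
W40 and U33 hold, so Q36 follows (Rule 5).
From U33, Q36, and R26, Rule 7 gives W28.
S7 and W28 hold, so T5 follows (Rule 1).
R26, T5, and U33 hold, so P6 follows (Rule 4).
From U33 and P6, Rule 6 gives U29.
R13 would need T10 (Rule 9), but T10 is never established. No rule produces S9, and it is not given.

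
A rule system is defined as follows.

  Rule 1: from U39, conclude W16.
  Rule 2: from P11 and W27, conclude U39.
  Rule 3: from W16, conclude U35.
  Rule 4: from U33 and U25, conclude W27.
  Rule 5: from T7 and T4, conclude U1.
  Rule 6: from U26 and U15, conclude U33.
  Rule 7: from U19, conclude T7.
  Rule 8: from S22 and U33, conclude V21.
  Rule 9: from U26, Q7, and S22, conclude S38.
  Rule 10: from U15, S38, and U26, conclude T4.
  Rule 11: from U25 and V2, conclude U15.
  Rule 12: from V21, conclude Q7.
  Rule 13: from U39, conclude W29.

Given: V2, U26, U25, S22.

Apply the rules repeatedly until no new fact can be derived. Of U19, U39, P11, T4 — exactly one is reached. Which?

T4

U25 and V2 hold, so U15 follows (Rule 11).
From U26 and U15, Rule 6 gives U33.
From S22 and U33, Rule 8 gives V21.
From V21, Rule 12 gives Q7.
From U26, Q7, and S22, Rule 9 gives S38.
U15, S38, and U26 hold, so T4 follows (Rule 10).
No rule produces U19, and it is not given. U39 would need P11 and W27 (Rule 2), but P11 is never established. No rule produces P11, and it is not given.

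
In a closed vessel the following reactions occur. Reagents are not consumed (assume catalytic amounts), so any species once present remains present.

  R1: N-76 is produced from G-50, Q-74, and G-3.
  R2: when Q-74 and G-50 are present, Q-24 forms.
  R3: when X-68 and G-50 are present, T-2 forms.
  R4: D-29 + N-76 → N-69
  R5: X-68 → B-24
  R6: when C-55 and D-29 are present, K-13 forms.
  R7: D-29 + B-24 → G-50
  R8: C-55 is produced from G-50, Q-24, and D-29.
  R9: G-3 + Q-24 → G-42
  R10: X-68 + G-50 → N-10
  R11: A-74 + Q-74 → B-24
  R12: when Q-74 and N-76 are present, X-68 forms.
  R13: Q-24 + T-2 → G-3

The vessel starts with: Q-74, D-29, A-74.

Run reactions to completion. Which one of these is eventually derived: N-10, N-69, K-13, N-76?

K-13

A-74 and Q-74 present → B-24 forms (R11).
D-29 and B-24 present → G-50 forms (R7).
Q-74 and G-50 present → Q-24 forms (R2).
G-50, Q-24, and D-29 present → C-55 forms (R8).
C-55 and D-29 present → K-13 forms (R6).
N-69 would need D-29 and N-76 (R4), but N-76 never forms. N-10 would need X-68 and G-50 (R10), but X-68 never forms. N-76 would need G-50, Q-74, and G-3 (R1), but G-3 never forms.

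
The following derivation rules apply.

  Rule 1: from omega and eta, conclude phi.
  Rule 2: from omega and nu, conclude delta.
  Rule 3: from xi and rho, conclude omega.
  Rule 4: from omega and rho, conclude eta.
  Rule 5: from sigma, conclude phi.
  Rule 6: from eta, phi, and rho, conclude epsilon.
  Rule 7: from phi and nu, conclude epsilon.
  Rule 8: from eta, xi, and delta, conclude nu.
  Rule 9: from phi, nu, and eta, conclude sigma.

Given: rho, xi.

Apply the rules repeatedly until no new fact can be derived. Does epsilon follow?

Yes

From xi and rho, Rule 3 gives omega.
From omega and rho, Rule 4 gives eta.
From omega and eta, Rule 1 gives phi.
eta, phi, and rho hold, so epsilon follows (Rule 6).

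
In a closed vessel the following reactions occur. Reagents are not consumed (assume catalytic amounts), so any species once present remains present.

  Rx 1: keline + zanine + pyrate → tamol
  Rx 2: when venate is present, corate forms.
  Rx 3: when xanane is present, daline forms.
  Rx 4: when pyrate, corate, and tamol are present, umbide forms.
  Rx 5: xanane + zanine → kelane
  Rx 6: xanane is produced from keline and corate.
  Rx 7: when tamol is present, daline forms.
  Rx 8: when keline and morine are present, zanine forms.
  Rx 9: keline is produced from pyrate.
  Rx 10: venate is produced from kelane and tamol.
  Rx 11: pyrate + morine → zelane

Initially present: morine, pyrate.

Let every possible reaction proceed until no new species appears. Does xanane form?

xanane would need keline and corate (Rx 6), but corate never forms.

No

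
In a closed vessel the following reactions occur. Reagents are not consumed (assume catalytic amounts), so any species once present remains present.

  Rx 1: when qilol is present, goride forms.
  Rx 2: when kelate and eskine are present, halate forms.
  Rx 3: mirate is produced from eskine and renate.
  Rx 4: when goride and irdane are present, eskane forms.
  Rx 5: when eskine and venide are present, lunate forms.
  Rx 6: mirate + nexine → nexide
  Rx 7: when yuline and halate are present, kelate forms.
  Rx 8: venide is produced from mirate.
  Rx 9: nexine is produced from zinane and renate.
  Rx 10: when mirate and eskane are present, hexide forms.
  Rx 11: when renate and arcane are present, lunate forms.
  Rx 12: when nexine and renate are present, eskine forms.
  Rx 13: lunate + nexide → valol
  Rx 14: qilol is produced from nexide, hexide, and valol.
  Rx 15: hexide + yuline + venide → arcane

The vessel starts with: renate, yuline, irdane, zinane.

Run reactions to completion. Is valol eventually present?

Yes

zinane and renate present → nexine forms (Rx 9).
nexine and renate present → eskine forms (Rx 12).
eskine and renate present → mirate forms (Rx 3).
mirate and nexine present → nexide forms (Rx 6).
mirate present → venide forms (Rx 8).
eskine and venide present → lunate forms (Rx 5).
lunate and nexide present → valol forms (Rx 13).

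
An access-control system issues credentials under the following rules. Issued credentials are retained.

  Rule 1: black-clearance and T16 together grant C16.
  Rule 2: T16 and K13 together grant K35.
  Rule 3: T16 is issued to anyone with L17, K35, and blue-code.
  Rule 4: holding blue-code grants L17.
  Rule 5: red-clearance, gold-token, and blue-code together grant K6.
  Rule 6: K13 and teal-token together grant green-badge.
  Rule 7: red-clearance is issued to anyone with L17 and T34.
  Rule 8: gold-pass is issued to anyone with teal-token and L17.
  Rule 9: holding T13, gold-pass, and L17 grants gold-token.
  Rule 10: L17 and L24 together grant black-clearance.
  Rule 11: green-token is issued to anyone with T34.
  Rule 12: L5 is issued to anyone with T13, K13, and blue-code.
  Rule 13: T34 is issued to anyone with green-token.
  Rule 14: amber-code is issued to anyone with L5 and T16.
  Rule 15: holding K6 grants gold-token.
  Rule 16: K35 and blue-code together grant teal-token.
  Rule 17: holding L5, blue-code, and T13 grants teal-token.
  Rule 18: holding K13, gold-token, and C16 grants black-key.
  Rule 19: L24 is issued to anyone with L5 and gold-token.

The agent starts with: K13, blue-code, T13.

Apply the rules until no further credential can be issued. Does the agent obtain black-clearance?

Holding T13, K13, and blue-code grants L5 (Rule 12).
Holding blue-code grants L17 (Rule 4).
Holding L5, blue-code, and T13 grants teal-token (Rule 17).
Holding teal-token and L17 grants gold-pass (Rule 8).
Holding T13, gold-pass, and L17 grants gold-token (Rule 9).
Holding L5 and gold-token grants L24 (Rule 19).
Holding L17 and L24 grants black-clearance (Rule 10).

Yes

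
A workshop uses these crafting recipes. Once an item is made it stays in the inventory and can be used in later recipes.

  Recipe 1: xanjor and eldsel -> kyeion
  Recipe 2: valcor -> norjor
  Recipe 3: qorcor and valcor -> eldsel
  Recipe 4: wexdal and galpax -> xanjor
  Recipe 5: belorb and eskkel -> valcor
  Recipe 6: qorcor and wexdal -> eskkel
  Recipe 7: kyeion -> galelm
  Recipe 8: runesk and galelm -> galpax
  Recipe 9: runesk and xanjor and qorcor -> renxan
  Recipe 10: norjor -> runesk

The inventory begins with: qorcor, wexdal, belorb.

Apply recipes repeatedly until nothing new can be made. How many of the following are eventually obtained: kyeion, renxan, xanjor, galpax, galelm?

0

kyeion would need xanjor and eldsel (Recipe 1), but xanjor is never obtained.
renxan would need runesk, xanjor, and qorcor (Recipe 9), but xanjor is never obtained.
xanjor would need wexdal and galpax (Recipe 4), but galpax is never obtained.
galpax would need runesk and galelm (Recipe 8), but galelm is never obtained.
galelm would need kyeion (Recipe 7), but kyeion is never obtained.
None of the 5 are reached.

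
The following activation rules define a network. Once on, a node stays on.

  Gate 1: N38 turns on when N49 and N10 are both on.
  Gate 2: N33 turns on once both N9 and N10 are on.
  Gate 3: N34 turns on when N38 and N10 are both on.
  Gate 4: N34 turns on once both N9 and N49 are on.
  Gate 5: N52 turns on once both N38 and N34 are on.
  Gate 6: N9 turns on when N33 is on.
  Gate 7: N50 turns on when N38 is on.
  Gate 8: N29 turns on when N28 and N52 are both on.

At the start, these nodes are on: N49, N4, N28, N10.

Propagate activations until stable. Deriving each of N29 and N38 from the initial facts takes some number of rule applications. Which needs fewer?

N38: N49 and N10 are on, so N38 turns on (Gate 1). [1 rule application]
N29: Gate 1: N49 and N10 on → N38 on. Gate 3: N38 and N10 on → N34 on. Gate 5: N38 and N34 on → N52 on. N28 and N52 are on, so N29 turns on (Gate 8). [4 rule applications]
N38 needs fewer.

N38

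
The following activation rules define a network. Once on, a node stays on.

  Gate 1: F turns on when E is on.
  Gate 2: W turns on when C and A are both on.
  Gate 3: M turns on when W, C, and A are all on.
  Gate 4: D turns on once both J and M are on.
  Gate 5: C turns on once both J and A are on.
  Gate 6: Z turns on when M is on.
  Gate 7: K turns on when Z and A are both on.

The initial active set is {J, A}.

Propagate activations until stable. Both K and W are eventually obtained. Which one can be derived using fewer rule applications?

W

W: Gate 5: J and A on → C on. Gate 2: C and A on → W on. [2 rule applications]
K: Gate 5: J and A on → C on. Gate 2: C and A on → W on. Gate 3: W, C, and A on → M on. Gate 6: M on → Z on. Z and A are on, so K turns on (Gate 7). [5 rule applications]
W needs fewer.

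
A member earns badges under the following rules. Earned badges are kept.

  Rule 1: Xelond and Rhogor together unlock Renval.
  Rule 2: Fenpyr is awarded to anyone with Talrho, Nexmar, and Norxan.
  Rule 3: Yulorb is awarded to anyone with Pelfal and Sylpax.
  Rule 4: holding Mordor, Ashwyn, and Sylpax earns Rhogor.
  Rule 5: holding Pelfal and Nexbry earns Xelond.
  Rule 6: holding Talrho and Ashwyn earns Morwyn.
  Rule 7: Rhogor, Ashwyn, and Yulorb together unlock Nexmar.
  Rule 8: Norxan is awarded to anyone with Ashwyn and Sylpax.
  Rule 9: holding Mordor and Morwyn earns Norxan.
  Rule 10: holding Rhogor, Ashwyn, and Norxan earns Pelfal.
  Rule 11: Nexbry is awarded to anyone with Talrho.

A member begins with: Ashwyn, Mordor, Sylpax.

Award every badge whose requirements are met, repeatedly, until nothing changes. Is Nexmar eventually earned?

With Mordor, Ashwyn, and Sylpax, Rhogor is earned (Rule 4).
With Ashwyn and Sylpax, Norxan is earned (Rule 8).
With Rhogor, Ashwyn, and Norxan, Pelfal is earned (Rule 10).
With Pelfal and Sylpax, Yulorb is earned (Rule 3).
With Rhogor, Ashwyn, and Yulorb, Nexmar is earned (Rule 7).

Yes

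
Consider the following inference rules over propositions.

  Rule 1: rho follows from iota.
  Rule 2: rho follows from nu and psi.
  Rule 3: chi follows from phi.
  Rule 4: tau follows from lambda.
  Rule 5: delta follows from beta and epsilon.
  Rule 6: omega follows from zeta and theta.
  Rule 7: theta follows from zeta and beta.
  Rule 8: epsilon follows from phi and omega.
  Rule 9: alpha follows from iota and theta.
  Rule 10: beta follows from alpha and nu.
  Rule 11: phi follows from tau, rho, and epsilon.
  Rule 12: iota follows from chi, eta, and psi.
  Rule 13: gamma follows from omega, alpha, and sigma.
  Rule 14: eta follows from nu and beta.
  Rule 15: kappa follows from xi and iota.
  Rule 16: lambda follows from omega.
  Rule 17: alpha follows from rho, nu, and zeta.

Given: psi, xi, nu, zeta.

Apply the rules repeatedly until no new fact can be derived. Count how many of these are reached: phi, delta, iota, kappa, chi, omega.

nu and psi hold, so rho follows (Rule 2).
From rho, nu, and zeta, Rule 17 gives alpha.
From alpha and nu, Rule 10 gives beta.
zeta and beta hold, so theta follows (Rule 7).
zeta and theta hold, so omega follows (Rule 6).
phi would need tau, rho, and epsilon (Rule 11), but epsilon is never established.
delta would need beta and epsilon (Rule 5), but epsilon is never established.
iota would need chi, eta, and psi (Rule 12), but chi is never established.
kappa would need xi and iota (Rule 15), but iota is never established.
chi would need phi (Rule 3), but phi is never established.
omega: reached.
Reached: omega — 1 of the 6.

1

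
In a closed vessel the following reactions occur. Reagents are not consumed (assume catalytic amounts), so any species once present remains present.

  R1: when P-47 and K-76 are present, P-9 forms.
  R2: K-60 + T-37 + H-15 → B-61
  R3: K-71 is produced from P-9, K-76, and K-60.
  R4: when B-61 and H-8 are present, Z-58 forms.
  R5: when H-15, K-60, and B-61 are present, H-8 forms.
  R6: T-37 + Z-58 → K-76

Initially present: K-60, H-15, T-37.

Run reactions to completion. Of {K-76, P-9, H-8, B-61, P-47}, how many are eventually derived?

K-60, T-37, and H-15 present → B-61 forms (R2).
H-15, K-60, and B-61 present → H-8 forms (R5).
B-61 and H-8 present → Z-58 forms (R4).
T-37 and Z-58 present → K-76 forms (R6).
K-76: reached.
P-9 would need P-47 and K-76 (R1), but P-47 never forms.
H-8: reached.
B-61: reached.
No rule produces P-47, and it is not given.
Reached: K-76, H-8, and B-61 — 3 of the 5.

3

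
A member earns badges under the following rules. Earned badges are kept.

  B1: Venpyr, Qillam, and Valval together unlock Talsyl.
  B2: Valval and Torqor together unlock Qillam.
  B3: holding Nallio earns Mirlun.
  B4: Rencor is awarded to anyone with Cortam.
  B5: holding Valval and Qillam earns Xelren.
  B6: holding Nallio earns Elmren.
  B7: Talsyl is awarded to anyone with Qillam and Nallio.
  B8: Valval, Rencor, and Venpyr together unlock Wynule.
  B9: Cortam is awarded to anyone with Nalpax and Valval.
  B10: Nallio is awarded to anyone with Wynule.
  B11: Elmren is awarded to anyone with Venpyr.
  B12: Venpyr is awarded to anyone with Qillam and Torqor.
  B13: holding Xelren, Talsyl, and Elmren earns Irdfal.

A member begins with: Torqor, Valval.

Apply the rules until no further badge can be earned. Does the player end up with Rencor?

Rencor would need Cortam (B4), but Cortam is never earned.

No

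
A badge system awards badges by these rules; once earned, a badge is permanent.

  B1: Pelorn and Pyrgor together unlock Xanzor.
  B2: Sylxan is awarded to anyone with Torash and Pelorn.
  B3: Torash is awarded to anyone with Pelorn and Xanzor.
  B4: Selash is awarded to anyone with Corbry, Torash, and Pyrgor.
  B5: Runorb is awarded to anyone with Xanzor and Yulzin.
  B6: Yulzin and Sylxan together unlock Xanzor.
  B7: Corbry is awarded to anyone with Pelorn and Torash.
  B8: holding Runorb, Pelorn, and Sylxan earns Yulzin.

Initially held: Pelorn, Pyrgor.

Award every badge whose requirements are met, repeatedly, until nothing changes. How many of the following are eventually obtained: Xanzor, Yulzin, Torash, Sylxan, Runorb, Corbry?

With Pelorn and Pyrgor, Xanzor is earned (B1).
With Pelorn and Xanzor, Torash is earned (B3).
With Pelorn and Torash, Corbry is earned (B7).
With Torash and Pelorn, Sylxan is earned (B2).
Xanzor: reached.
Yulzin would need Runorb, Pelorn, and Sylxan (B8), but Runorb is never earned.
Torash: reached.
Sylxan: reached.
Runorb would need Xanzor and Yulzin (B5), but Yulzin is never earned.
Corbry: reached.
Reached: Xanzor, Torash, Sylxan, and Corbry — 4 of the 6.

4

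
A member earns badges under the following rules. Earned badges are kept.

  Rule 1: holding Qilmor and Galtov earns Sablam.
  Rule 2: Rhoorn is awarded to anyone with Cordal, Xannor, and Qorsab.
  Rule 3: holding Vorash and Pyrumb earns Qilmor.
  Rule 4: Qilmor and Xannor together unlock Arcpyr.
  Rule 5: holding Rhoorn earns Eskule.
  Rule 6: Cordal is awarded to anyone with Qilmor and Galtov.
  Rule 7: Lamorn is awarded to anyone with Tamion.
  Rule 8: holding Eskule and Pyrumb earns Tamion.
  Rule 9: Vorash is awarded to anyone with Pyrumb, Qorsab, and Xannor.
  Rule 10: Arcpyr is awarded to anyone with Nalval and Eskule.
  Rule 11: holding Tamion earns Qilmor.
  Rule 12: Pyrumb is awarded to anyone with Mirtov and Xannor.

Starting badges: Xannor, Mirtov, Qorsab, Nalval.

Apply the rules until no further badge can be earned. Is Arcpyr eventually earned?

Yes

With Mirtov and Xannor, Pyrumb is earned (Rule 12).
With Pyrumb, Qorsab, and Xannor, Vorash is earned (Rule 9).
With Vorash and Pyrumb, Qilmor is earned (Rule 3).
With Qilmor and Xannor, Arcpyr is earned (Rule 4).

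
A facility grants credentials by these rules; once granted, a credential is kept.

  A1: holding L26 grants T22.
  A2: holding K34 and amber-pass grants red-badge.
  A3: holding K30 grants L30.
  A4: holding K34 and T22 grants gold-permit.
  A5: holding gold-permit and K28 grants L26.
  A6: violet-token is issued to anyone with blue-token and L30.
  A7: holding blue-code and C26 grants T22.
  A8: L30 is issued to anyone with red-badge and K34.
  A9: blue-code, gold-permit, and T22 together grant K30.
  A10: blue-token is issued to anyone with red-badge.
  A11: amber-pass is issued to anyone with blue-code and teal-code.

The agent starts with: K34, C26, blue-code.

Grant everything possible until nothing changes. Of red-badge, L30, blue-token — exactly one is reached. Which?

L30

Holding blue-code and C26 grants T22 (A7).
Holding K34 and T22 grants gold-permit (A4).
Holding blue-code, gold-permit, and T22 grants K30 (A9).
Holding K30 grants L30 (A3).
red-badge would need K34 and amber-pass (A2), but amber-pass is never granted. blue-token would need red-badge (A10), but red-badge is never granted.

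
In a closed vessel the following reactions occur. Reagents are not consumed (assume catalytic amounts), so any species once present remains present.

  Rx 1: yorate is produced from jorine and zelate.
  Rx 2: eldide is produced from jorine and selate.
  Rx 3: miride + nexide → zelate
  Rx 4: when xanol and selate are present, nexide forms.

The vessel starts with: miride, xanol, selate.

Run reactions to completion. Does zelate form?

xanol and selate present → nexide forms (Rx 4).
miride and nexide present → zelate forms (Rx 3).

Yes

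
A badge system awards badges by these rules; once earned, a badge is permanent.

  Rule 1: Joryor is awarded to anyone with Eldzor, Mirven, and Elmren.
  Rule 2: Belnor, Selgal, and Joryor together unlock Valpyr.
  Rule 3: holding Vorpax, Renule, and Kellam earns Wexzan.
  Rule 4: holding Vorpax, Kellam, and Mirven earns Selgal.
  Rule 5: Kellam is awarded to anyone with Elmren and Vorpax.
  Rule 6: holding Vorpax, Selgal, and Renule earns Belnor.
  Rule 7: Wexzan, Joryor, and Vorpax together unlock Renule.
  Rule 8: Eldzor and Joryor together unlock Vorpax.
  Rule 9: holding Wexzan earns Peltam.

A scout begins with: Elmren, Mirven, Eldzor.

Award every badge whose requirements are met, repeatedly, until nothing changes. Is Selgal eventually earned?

With Eldzor, Mirven, and Elmren, Joryor is earned (Rule 1).
With Eldzor and Joryor, Vorpax is earned (Rule 8).
With Elmren and Vorpax, Kellam is earned (Rule 5).
With Vorpax, Kellam, and Mirven, Selgal is earned (Rule 4).

Yes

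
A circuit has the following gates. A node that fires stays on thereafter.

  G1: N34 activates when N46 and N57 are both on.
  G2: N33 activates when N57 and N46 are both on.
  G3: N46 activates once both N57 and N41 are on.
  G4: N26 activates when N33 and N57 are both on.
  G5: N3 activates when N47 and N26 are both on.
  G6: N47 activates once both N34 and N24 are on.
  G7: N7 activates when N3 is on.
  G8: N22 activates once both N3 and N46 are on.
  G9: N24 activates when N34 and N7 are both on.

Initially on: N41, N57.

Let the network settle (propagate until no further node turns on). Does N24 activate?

N24 would need N34 and N7 (G9), but N7 never turns on.

No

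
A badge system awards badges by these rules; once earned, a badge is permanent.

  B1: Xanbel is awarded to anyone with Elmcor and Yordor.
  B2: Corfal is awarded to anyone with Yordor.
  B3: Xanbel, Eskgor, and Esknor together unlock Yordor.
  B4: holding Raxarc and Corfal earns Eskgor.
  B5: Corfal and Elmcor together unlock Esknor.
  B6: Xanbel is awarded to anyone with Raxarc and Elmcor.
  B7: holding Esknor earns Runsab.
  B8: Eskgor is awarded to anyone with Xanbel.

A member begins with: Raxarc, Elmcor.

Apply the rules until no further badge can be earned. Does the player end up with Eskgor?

With Raxarc and Elmcor, Xanbel is earned (B6).
With Xanbel, Eskgor is earned (B8).

Yes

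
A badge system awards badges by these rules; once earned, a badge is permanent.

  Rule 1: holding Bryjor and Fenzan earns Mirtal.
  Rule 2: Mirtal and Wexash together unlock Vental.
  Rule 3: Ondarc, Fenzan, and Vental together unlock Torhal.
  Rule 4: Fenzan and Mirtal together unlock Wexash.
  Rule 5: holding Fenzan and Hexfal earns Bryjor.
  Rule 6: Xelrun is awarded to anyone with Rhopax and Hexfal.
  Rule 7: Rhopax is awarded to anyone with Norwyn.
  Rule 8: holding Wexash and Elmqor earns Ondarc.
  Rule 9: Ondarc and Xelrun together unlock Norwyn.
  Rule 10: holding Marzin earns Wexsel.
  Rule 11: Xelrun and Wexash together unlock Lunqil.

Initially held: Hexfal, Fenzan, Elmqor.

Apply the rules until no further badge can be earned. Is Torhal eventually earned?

With Fenzan and Hexfal, Bryjor is earned (Rule 5).
With Bryjor and Fenzan, Mirtal is earned (Rule 1).
With Fenzan and Mirtal, Wexash is earned (Rule 4).
With Mirtal and Wexash, Vental is earned (Rule 2).
With Wexash and Elmqor, Ondarc is earned (Rule 8).
With Ondarc, Fenzan, and Vental, Torhal is earned (Rule 3).

Yes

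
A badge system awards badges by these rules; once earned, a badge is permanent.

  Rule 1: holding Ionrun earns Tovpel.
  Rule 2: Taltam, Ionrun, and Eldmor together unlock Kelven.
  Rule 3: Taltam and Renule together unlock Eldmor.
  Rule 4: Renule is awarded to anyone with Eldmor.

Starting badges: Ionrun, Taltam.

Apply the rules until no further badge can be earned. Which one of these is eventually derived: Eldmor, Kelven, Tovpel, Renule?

With Ionrun, Tovpel is earned (Rule 1).
Renule would need Eldmor (Rule 4), but Eldmor is never earned. Eldmor would need Taltam and Renule (Rule 3), but Renule is never earned. Kelven would need Taltam, Ionrun, and Eldmor (Rule 2), but Eldmor is never earned.

Tovpel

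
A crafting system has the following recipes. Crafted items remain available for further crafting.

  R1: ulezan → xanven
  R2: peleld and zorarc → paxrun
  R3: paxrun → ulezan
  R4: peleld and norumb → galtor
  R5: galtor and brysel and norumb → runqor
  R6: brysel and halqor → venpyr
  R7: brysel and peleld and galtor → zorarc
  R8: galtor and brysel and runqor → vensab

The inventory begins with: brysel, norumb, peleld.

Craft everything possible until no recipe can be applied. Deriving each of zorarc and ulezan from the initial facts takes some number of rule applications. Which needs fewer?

zorarc: peleld and norumb → galtor (R4). brysel and peleld and galtor → zorarc (R7). [2 rule applications]
ulezan: Using R4, peleld and norumb make galtor. Using R7, brysel, peleld, and galtor make zorarc. Using R2, peleld and zorarc make paxrun. Using R3, paxrun makes ulezan. [4 rule applications]
zorarc needs fewer.

zorarc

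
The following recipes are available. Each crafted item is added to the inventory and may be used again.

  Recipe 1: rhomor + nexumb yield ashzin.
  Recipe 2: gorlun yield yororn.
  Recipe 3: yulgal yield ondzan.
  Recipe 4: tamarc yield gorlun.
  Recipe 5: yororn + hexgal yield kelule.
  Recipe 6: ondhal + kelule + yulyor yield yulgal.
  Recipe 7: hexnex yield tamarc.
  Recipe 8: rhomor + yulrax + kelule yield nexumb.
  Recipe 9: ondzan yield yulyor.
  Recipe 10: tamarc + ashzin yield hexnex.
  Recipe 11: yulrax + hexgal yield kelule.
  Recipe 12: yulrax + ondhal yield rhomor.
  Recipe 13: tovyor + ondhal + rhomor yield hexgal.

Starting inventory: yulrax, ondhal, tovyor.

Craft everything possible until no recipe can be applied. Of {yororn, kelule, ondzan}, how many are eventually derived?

1

yulrax + ondhal → rhomor (Recipe 12).
Using Recipe 13, tovyor, ondhal, and rhomor make hexgal.
yulrax + hexgal → kelule (Recipe 11).
yororn would need gorlun (Recipe 2), but gorlun is never obtained.
kelule: reached.
ondzan would need yulgal (Recipe 3), but yulgal is never obtained.
Reached: kelule — 1 of the 3.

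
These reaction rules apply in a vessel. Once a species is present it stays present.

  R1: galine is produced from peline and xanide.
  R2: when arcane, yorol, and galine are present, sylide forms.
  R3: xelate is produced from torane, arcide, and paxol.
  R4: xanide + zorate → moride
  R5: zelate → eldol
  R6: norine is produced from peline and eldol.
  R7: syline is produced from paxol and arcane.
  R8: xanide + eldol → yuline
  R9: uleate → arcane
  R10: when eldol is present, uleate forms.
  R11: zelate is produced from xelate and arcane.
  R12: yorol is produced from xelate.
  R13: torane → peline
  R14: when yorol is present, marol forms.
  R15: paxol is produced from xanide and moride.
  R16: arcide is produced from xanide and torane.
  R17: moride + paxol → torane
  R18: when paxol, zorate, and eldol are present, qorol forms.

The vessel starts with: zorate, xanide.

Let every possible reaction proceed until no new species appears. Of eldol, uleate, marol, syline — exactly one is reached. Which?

marol

xanide and zorate present → moride forms (R4).
xanide and moride present → paxol forms (R15).
moride and paxol present → torane forms (R17).
xanide and torane present → arcide forms (R16).
torane, arcide, and paxol present → xelate forms (R3).
xelate present → yorol forms (R12).
yorol present → marol forms (R14).
syline would need paxol and arcane (R7), but arcane never forms. uleate would need eldol (R10), but eldol never forms. eldol would need zelate (R5), but zelate never forms.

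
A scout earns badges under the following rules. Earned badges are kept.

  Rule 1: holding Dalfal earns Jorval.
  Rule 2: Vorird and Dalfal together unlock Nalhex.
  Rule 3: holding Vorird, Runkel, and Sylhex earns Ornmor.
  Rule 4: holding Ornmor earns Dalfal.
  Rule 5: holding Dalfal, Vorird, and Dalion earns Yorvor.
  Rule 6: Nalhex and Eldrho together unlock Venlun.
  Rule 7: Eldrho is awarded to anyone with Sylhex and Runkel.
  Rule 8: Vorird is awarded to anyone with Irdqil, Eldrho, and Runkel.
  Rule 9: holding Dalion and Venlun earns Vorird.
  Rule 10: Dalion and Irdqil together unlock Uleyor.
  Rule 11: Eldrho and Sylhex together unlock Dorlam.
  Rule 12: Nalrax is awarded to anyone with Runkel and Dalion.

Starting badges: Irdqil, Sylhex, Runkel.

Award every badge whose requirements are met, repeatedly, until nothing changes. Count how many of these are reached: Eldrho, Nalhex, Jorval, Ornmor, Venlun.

5

With Sylhex and Runkel, Eldrho is earned (Rule 7).
With Irdqil, Eldrho, and Runkel, Vorird is earned (Rule 8).
With Vorird, Runkel, and Sylhex, Ornmor is earned (Rule 3).
With Ornmor, Dalfal is earned (Rule 4).
With Dalfal, Jorval is earned (Rule 1).
With Vorird and Dalfal, Nalhex is earned (Rule 2).
With Nalhex and Eldrho, Venlun is earned (Rule 6).
Eldrho: reached.
Nalhex: reached.
Jorval: reached.
Ornmor: reached.
Venlun: reached.
All 5 are reached.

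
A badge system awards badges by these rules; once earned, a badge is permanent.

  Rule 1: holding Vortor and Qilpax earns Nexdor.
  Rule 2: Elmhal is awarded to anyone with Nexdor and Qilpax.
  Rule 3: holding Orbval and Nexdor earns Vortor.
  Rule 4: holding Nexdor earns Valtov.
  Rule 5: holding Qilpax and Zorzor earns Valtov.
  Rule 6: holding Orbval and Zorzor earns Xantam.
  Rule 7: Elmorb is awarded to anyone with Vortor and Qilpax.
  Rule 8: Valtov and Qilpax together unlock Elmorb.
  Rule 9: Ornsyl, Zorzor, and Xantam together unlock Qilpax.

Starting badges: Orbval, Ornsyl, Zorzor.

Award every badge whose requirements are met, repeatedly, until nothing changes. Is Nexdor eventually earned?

No

Nexdor would need Vortor and Qilpax (Rule 1), but Vortor is never earned.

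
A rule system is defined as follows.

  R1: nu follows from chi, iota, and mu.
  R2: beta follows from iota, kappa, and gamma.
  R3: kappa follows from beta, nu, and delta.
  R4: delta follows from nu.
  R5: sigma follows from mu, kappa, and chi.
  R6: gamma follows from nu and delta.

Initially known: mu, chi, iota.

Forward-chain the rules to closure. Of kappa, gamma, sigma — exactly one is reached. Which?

gamma

chi, iota, and mu hold, so nu follows (R1).
nu holds, so delta follows (R4).
nu and delta hold, so gamma follows (R6).
sigma would need mu, kappa, and chi (R5), but kappa is never established. kappa would need beta, nu, and delta (R3), but beta is never established.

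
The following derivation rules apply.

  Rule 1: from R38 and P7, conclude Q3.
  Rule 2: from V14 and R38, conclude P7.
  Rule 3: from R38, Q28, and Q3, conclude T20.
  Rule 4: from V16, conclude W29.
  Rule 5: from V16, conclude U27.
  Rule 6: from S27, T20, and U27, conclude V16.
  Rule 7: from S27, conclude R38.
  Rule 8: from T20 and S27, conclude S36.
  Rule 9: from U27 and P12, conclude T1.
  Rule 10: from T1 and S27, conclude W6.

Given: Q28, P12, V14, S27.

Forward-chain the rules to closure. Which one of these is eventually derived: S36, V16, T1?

S36

From S27, Rule 7 gives R38.
From V14 and R38, Rule 2 gives P7.
R38 and P7 hold, so Q3 follows (Rule 1).
R38, Q28, and Q3 hold, so T20 follows (Rule 3).
From T20 and S27, Rule 8 gives S36.
T1 would need U27 and P12 (Rule 9), but U27 is never established. V16 would need S27, T20, and U27 (Rule 6), but U27 is never established.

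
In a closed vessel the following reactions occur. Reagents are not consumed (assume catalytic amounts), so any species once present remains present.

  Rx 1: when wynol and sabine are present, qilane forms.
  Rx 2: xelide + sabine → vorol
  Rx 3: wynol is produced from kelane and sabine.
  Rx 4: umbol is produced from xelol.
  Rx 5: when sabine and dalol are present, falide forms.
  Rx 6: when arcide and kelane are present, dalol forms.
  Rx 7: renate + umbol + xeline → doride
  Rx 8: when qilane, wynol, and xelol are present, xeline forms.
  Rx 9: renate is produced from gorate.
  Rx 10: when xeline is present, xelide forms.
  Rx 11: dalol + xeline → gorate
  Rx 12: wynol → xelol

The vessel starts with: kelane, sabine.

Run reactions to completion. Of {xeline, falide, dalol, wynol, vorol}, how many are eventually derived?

3

kelane and sabine present → wynol forms (Rx 3).
wynol present → xelol forms (Rx 12).
wynol and sabine present → qilane forms (Rx 1).
qilane, wynol, and xelol present → xeline forms (Rx 8).
xeline present → xelide forms (Rx 10).
xelide and sabine present → vorol forms (Rx 2).
xeline: reached.
falide would need sabine and dalol (Rx 5), but dalol never forms.
dalol would need arcide and kelane (Rx 6), but arcide never forms.
wynol: reached.
vorol: reached.
Reached: xeline, wynol, and vorol — 3 of the 5.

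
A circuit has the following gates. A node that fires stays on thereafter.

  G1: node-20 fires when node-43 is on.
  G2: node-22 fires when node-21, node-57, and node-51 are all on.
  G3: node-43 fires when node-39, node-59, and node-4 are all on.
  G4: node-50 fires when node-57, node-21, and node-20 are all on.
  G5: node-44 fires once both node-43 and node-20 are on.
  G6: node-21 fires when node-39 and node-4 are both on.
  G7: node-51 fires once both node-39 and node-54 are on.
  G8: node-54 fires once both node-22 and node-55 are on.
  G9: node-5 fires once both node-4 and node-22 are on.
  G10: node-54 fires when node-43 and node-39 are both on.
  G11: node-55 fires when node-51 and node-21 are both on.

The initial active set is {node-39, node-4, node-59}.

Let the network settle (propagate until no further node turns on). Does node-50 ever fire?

node-50 would need node-57, node-21, and node-20 (G4), but node-57 never turns on.

No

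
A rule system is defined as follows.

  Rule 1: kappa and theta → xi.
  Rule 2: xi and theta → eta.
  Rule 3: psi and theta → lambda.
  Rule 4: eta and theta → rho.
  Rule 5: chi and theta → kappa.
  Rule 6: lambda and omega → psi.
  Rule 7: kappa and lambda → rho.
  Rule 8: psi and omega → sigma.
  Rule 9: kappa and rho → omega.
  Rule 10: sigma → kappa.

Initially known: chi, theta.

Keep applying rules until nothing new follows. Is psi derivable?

No

psi would need lambda and omega (Rule 6), but lambda is never established.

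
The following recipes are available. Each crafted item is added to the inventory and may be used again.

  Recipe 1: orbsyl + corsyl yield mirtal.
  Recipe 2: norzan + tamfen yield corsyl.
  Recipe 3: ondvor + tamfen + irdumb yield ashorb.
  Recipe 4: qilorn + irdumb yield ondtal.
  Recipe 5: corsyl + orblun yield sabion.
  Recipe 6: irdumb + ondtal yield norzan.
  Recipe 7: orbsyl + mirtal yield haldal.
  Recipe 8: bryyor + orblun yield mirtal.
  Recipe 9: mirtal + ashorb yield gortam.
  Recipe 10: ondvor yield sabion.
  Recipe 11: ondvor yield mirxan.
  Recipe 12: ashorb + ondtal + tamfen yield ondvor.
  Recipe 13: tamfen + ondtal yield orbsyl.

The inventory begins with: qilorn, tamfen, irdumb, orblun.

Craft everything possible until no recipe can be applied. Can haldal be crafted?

Yes

qilorn + irdumb → ondtal (Recipe 4).
tamfen + ondtal → orbsyl (Recipe 13).
irdumb + ondtal → norzan (Recipe 6).
norzan + tamfen → corsyl (Recipe 2).
Using Recipe 1, orbsyl and corsyl make mirtal.
Using Recipe 7, orbsyl and mirtal make haldal.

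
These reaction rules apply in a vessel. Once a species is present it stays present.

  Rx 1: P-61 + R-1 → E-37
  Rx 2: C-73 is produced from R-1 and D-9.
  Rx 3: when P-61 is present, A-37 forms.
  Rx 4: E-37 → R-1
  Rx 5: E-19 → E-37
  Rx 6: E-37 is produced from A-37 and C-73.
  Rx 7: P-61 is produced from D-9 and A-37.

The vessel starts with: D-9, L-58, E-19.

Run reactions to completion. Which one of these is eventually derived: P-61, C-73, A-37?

C-73

E-19 present → E-37 forms (Rx 5).
E-37 present → R-1 forms (Rx 4).
R-1 and D-9 present → C-73 forms (Rx 2).
A-37 would need P-61 (Rx 3), but P-61 never forms. P-61 would need D-9 and A-37 (Rx 7), but A-37 never forms.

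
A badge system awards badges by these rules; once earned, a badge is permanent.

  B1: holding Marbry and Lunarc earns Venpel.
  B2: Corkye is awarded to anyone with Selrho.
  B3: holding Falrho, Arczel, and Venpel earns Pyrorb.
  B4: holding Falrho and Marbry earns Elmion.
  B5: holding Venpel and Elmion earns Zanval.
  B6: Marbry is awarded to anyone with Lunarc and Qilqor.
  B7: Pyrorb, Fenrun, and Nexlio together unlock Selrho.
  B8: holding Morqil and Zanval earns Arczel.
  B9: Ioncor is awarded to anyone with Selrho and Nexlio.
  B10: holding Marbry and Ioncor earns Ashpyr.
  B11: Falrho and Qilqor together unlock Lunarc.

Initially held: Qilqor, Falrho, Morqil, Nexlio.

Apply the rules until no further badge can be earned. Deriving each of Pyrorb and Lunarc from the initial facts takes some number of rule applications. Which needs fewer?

Lunarc

Lunarc: With Falrho and Qilqor, Lunarc is earned (B11). [1 rule application]
Pyrorb: With Falrho and Qilqor, Lunarc is earned (B11). With Lunarc and Qilqor, Marbry is earned (B6). With Falrho and Marbry, Elmion is earned (B4). With Marbry and Lunarc, Venpel is earned (B1). With Venpel and Elmion, Zanval is earned (B5). With Morqil and Zanval, Arczel is earned (B8). With Falrho, Arczel, and Venpel, Pyrorb is earned (B3). [7 rule applications]
Lunarc needs fewer.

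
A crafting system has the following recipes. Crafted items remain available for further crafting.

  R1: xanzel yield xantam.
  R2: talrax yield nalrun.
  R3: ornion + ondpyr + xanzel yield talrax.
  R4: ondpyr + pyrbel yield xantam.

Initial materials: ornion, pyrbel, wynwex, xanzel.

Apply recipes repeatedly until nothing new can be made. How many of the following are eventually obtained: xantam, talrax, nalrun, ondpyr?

1

Using R1, xanzel makes xantam.
xantam: reached.
talrax would need ornion, ondpyr, and xanzel (R3), but ondpyr is never obtained.
nalrun would need talrax (R2), but talrax is never obtained.
No rule produces ondpyr, and it is not given.
Reached: xantam — 1 of the 4.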